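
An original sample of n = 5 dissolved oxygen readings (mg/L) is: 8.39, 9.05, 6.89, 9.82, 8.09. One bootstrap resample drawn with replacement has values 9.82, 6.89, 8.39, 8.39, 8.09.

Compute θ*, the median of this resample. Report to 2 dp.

Sorted: 6.89, 8.09, 8.39, 8.39, 9.82
Median = middle value = 8.39

θ* = 8.39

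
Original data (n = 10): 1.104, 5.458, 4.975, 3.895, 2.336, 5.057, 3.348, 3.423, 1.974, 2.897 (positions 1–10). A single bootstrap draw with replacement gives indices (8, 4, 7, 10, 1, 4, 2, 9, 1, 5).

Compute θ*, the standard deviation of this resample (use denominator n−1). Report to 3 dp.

θ* = 1.358

Resample values: 3.423, 3.895, 3.348, 2.897, 1.104, 3.895, 5.458, 1.974, 1.104, 2.336.
Mean = 2.9434; sum of squared deviations = 16.6056
s² = 16.6056 / 9 = 1.8451
s = √1.8451 = 1.358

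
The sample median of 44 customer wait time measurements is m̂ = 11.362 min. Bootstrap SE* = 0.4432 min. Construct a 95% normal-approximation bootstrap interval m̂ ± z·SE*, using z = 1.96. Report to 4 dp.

(10.4933, 12.2307)

Margin = 1.96 × 0.4432 = 0.86867
Interval: 11.362 ± 0.86867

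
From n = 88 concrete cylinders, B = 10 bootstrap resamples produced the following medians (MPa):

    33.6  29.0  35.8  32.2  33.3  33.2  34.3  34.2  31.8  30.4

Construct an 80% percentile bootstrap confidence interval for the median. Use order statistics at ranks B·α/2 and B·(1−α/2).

Sorted replicates: 29.0, 30.4, 31.8, 32.2, 33.2, 33.3, 33.6, 34.2, 34.3, 35.8
α = 0.20; lower rank = 10 × 0.100 = 1; upper rank = 10 × 0.900 = 9.
The 1st smallest replicate is 29.0; the 9th is 34.3.

(29.0, 34.3)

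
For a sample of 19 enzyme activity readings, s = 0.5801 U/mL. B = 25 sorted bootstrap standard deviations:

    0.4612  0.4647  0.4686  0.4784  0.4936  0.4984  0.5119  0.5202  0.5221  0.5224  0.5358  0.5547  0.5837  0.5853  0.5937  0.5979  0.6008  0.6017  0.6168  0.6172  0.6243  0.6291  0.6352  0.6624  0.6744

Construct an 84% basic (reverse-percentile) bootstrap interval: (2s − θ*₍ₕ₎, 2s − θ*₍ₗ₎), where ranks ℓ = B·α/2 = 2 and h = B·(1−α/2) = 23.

Percentile endpoints at ranks 2 and 23: θ*₍2₎ = 0.4647, θ*₍23₎ = 0.6352.
Basic interval reflects these around s:
  lower = 2 × 0.5801 − 0.6352 = 0.5250
  upper = 2 × 0.5801 − 0.4647 = 0.6955

(0.5250, 0.6955)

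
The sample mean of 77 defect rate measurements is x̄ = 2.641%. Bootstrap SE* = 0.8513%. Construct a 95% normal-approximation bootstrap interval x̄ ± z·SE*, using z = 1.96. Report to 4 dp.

(0.9725, 4.3095)

Margin = 1.96 × 0.8513 = 1.66855
Interval: 2.641 ± 1.66855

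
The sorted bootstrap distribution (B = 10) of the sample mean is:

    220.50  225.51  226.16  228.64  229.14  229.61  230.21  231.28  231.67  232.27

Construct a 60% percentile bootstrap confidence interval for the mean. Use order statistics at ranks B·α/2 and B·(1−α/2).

(225.51, 231.28)

α = 0.40; lower rank = 10 × 0.200 = 2; upper rank = 10 × 0.800 = 8.
The 2nd smallest replicate is 225.51; the 8th is 231.28.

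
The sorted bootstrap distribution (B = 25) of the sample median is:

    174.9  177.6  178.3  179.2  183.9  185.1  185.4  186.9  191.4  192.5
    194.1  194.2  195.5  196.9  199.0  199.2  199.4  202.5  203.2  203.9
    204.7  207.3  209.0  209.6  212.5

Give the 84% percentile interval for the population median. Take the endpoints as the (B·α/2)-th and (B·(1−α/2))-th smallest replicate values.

α = 0.16; lower rank = 25 × 0.080 = 2; upper rank = 25 × 0.920 = 23.
The 2nd smallest replicate is 177.6; the 23rd is 209.0.

(177.6, 209.0)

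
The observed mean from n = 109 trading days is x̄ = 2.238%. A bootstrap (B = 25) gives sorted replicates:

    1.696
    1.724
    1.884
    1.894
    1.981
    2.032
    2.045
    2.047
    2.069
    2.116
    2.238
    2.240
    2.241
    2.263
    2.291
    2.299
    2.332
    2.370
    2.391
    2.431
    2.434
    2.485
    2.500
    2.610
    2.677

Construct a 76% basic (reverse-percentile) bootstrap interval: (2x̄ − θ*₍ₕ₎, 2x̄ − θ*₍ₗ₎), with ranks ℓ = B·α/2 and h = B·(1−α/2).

(1.991, 2.592)

Percentile endpoints at ranks 3 and 22: θ*₍3₎ = 1.884, θ*₍22₎ = 2.485.
Basic interval reflects these around x̄:
  lower = 2 × 2.238 − 2.485 = 1.991
  upper = 2 × 2.238 − 1.884 = 2.592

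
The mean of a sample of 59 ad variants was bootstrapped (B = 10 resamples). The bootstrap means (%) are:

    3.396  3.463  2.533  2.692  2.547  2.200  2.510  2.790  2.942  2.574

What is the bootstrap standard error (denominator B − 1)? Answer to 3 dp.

SE* = 0.401

Bootstrap SE is the standard deviation of the 10 replicate means.
Mean of replicates: (3.396 + 3.463 + 2.533 + 2.692 + 2.547 + 2.200 + 2.510 + 2.790 + 2.942 + 2.574) / 10 = 27.6470 / 10 = 2.7647
Sum of squared deviations: (+0.6313)² + (+0.6983)² + (−0.2317)² + (−0.0727)² + (−0.2177)² + (−0.5647)² + (−0.2547)² + (+0.0253)² + (+0.1773)² + (−0.1907)² = 1.4447
Variance = 1.4447 / 9 = 0.1605
SE* = √0.1605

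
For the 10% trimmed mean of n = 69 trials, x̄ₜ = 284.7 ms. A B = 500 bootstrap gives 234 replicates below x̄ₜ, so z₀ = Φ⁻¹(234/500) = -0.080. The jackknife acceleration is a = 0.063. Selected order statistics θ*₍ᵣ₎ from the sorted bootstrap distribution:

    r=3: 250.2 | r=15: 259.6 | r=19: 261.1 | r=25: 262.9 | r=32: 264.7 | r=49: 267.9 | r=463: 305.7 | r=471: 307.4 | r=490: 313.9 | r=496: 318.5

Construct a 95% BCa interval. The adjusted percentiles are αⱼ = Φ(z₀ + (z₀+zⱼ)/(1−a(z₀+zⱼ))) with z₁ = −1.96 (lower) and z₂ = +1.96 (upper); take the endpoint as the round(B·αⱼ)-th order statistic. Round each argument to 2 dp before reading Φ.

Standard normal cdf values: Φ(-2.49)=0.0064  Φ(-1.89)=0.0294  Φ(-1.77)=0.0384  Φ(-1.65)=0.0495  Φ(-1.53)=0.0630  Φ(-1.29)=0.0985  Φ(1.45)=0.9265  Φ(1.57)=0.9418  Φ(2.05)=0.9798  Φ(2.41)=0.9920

Lower: z₀ + z₁ = -0.080 + (-1.960) = -2.040; 1 − a(z₀+z₁) = 1 − (0.063)(-2.040) = 1.1285; argument = -0.080 + (-2.040)/1.1285 = -1.8877 → -1.89.
α₁ = Φ(-1.89) = 0.0294; rank = round(500 × 0.0294) = 15; θ*₍15₎ = 259.6.
Upper: z₀ + z₂ = 1.880; 1 − a(z₀+z₂) = 0.8816; argument = 2.0526 → 2.05; α₂ = 0.9798; rank = 490; θ*₍490₎ = 313.9.

(259.6, 313.9)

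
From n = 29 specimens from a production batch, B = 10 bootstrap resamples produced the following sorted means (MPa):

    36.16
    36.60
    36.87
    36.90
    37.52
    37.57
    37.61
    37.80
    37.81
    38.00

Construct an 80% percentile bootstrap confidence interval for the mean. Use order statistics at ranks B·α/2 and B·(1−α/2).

α = 0.20; lower rank = 10 × 0.100 = 1; upper rank = 10 × 0.900 = 9.
The 1st smallest replicate is 36.16; the 9th is 37.81.

(36.16, 37.81)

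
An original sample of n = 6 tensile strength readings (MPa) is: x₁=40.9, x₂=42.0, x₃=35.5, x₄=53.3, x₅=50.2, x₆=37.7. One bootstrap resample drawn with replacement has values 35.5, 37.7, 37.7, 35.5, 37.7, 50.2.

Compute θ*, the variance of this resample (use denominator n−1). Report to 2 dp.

Mean = 39.0500; sum of squared deviations = 154.9950
s² = 154.9950 / 5 = 30.9990

θ* = 31.00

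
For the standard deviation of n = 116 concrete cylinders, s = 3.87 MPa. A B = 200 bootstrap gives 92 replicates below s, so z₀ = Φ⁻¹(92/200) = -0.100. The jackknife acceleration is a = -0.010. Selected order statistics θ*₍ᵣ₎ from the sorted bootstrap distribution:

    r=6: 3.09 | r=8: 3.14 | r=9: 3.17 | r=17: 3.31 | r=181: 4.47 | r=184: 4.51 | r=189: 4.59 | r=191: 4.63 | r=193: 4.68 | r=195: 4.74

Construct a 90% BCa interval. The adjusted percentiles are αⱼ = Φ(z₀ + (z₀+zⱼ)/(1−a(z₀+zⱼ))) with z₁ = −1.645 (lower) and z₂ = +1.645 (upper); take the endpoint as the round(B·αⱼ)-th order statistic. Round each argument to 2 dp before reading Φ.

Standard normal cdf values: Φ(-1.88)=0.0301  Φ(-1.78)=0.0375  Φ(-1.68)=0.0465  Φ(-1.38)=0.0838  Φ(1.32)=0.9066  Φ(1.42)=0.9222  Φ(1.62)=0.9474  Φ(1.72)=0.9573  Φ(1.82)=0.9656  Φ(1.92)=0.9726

(3.09, 4.51)

Lower: z₀ + z₁ = -0.100 + (-1.645) = -1.745; 1 − a(z₀+z₁) = 1 − (-0.010)(-1.745) = 0.9826; argument = -0.100 + (-1.745)/0.9826 = -1.8760 → -1.88.
α₁ = Φ(-1.88) = 0.0301; rank = round(200 × 0.0301) = 6; θ*₍6₎ = 3.09.
Upper: z₀ + z₂ = 1.545; 1 − a(z₀+z₂) = 1.0154; argument = 1.4215 → 1.42; α₂ = 0.9222; rank = 184; θ*₍184₎ = 4.51.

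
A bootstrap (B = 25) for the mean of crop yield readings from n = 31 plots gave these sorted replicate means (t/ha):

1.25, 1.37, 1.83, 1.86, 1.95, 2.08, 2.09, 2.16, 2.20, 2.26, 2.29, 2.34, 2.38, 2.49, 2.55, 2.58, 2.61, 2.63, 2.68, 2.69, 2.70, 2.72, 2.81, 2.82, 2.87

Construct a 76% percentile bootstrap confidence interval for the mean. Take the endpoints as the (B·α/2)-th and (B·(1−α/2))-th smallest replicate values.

α = 0.24; lower rank = 25 × 0.120 = 3; upper rank = 25 × 0.880 = 22.
The 3rd smallest replicate is 1.83; the 22nd is 2.72.

(1.83, 2.72)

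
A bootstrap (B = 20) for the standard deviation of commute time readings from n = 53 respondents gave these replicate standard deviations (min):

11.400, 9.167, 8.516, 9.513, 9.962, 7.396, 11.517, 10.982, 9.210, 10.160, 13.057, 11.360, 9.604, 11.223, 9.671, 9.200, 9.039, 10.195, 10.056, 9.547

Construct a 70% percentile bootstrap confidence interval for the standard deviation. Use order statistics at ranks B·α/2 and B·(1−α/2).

(9.039, 11.360)

Sorted replicates: 7.396, 8.516, 9.039, 9.167, 9.200, 9.210, 9.513, 9.547, 9.604, 9.671, 9.962, 10.056, 10.160, 10.195, 10.982, 11.223, 11.360, 11.400, 11.517, 13.057
α = 0.30; lower rank = 20 × 0.150 = 3; upper rank = 20 × 0.850 = 17.
The 3rd smallest replicate is 9.039; the 17th is 11.360.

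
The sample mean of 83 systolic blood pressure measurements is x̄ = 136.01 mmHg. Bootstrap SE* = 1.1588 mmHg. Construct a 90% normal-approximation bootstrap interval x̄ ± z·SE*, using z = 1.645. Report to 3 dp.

(134.104, 137.916)

Margin = 1.645 × 1.1588 = 1.9062
Interval: 136.01 ± 1.9062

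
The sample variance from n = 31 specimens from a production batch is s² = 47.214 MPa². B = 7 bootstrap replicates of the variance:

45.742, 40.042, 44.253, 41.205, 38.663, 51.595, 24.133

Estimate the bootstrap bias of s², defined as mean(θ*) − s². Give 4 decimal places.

bias = −6.4093

mean(θ*) = (45.742 + 40.042 + 44.253 + 41.205 + 38.663 + 51.595 + 24.133) / 7 = 40.80471
bias = 40.80471 − 47.214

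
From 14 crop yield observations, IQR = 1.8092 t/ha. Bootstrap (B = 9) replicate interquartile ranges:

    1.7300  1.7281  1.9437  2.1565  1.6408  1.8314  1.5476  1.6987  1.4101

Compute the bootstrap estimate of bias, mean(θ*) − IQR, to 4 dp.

mean(θ*) = (1.7300 + 1.7281 + 1.9437 + 2.1565 + 1.6408 + 1.8314 + 1.5476 + 1.6987 + 1.4101) / 9 = 1.74299
bias = 1.74299 − 1.8092

bias = −0.0662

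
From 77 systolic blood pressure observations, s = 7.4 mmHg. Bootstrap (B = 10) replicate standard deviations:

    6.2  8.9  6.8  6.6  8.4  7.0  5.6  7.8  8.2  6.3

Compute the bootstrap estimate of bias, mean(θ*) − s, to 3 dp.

mean(θ*) = (6.2 + 8.9 + 6.8 + 6.6 + 8.4 + 7.0 + 5.6 + 7.8 + 8.2 + 6.3) / 10 = 7.1800
bias = 7.1800 − 7.4

bias = −0.220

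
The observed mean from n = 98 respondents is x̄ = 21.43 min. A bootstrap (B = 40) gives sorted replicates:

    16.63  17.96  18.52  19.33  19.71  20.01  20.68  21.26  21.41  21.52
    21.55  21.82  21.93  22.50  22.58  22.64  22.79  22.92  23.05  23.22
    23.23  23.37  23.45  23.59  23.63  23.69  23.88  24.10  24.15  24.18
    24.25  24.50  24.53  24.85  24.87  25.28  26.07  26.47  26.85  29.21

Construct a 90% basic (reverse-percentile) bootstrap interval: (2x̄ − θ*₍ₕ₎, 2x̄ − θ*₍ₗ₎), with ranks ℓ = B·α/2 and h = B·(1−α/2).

Percentile endpoints at ranks 2 and 38: θ*₍2₎ = 17.96, θ*₍38₎ = 26.47.
Basic interval reflects these around x̄:
  lower = 2 × 21.43 − 26.47 = 16.39
  upper = 2 × 21.43 − 17.96 = 24.90

(16.39, 24.90)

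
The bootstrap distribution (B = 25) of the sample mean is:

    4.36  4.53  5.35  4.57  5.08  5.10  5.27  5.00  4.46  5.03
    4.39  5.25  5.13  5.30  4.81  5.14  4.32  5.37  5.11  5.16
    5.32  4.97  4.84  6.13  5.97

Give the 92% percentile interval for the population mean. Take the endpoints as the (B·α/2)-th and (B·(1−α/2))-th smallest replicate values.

Sorted replicates: 4.32, 4.36, 4.39, 4.46, 4.53, 4.57, 4.81, 4.84, 4.97, 5.00, 5.03, 5.08, 5.10, 5.11, 5.13, 5.14, 5.16, 5.25, 5.27, 5.30, 5.32, 5.35, 5.37, 5.97, 6.13
α = 0.08; lower rank = 25 × 0.040 = 1; upper rank = 25 × 0.960 = 24.
The 1st smallest replicate is 4.32; the 24th is 5.97.

(4.32, 5.97)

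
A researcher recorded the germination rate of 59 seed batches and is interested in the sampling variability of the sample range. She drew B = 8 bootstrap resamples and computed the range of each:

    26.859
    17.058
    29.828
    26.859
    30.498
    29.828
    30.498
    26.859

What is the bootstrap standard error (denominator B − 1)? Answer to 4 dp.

SE* = 4.4516

Bootstrap SE is the standard deviation of the 8 replicate ranges.
Mean of replicates: (26.859 + 17.058 + 29.828 + 26.859 + 30.498 + 29.828 + 30.498 + 26.859) / 8 = 218.28700 / 8 = 27.28588
Sum of squared deviations: (−0.42687)² + (−10.22788)² + (+2.54212)² + (−0.42687)² + (+3.21213)² + (+2.54212)² + (+3.21213)² + (−0.42687)² = 138.71639
Variance = 138.71639 / 7 = 19.81663
SE* = √19.81663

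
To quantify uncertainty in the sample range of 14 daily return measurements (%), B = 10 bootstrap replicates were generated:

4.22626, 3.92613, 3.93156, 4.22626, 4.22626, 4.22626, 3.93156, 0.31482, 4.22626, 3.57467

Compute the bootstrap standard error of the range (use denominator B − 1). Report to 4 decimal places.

Bootstrap SE is the standard deviation of the 10 replicate ranges.
Mean of replicates: (4.22626 + 3.92613 + 3.93156 + 4.22626 + 4.22626 + 4.22626 + 3.93156 + 0.31482 + 4.22626 + 3.57467) / 10 = 36.810040 / 10 = 3.681004
Sum of squared deviations: (+0.545256)² + (+0.245126)² + (+0.250556)² + (+0.545256)² + (+0.545256)² + (+0.545256)² + (+0.250556)² + (−3.366184)² + (+0.545256)² + (−0.106334)² = 13.014666
Variance = 13.014666 / 9 = 1.446074
SE* = √1.446074

SE* = 1.2025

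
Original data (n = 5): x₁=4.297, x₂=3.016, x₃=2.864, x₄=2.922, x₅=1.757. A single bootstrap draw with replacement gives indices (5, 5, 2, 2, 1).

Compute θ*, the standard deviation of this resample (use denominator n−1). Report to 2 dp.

θ* = 1.06

Resample values: 1.757, 1.757, 3.016, 3.016, 4.297.
Mean = 2.7686; sum of squared deviations = 4.5051
s² = 4.5051 / 4 = 1.1263
s = √1.1263 = 1.06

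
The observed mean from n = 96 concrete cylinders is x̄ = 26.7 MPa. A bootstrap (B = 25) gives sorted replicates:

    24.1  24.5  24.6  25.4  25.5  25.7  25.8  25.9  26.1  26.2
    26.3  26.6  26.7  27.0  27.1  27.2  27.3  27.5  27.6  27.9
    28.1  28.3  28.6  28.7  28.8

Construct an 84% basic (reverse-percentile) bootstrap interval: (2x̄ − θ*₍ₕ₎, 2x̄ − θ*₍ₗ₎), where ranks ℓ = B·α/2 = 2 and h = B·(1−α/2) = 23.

(24.8, 28.9)

Percentile endpoints at ranks 2 and 23: θ*₍2₎ = 24.5, θ*₍23₎ = 28.6.
Basic interval reflects these around x̄:
  lower = 2 × 26.7 − 28.6 = 24.8
  upper = 2 × 26.7 − 24.5 = 28.9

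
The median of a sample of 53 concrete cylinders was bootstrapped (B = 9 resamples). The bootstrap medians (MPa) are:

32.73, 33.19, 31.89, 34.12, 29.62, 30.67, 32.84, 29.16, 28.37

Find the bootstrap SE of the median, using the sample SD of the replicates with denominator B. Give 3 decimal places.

SE* = 1.903

Bootstrap SE is the standard deviation of the 9 replicate medians.
Mean of replicates: (32.73 + 33.19 + 31.89 + 34.12 + 29.62 + 30.67 + 32.84 + 29.16 + 28.37) / 9 = 282.5900 / 9 = 31.3989
Sum of squared deviations: (+1.3311)² + (+1.7911)² + (+0.4911)² + (+2.7211)² + (−1.7789)² + (−0.7289)² + (+1.4411)² + (−2.2389)² + (−3.0289)² = 32.5849
Variance = 32.5849 / 9 = 3.6205
SE* = √3.6205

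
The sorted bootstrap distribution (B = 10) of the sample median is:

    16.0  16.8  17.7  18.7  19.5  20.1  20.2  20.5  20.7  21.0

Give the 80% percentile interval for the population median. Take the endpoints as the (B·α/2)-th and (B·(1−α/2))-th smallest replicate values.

(16.0, 20.7)

α = 0.20; lower rank = 10 × 0.100 = 1; upper rank = 10 × 0.900 = 9.
The 1st smallest replicate is 16.0; the 9th is 20.7.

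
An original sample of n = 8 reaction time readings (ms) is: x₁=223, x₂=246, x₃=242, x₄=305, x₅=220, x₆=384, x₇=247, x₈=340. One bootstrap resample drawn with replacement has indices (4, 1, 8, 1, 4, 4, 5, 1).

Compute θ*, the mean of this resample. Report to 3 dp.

Resample values: 305, 223, 340, 223, 305, 305, 220, 223.
Mean = (305 + 223 + 340 + 223 + 305 + 305 + 220 + 223) / 8 = 2144.0 / 8 = 268.000

θ* = 268.000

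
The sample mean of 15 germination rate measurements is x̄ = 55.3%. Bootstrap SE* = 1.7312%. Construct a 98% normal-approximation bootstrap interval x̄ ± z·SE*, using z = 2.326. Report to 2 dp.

(51.27, 59.33)

Margin = 2.326 × 1.7312 = 4.027
Interval: 55.3 ± 4.027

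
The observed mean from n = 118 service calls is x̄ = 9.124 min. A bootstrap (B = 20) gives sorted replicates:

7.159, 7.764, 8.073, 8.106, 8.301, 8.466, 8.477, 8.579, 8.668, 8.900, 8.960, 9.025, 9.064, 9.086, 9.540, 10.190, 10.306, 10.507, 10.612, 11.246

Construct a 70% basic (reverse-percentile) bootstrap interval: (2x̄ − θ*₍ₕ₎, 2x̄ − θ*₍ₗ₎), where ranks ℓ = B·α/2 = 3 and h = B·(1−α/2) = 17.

(7.942, 10.175)

Percentile endpoints at ranks 3 and 17: θ*₍3₎ = 8.073, θ*₍17₎ = 10.306.
Basic interval reflects these around x̄:
  lower = 2 × 9.124 − 10.306 = 7.942
  upper = 2 × 9.124 − 8.073 = 10.175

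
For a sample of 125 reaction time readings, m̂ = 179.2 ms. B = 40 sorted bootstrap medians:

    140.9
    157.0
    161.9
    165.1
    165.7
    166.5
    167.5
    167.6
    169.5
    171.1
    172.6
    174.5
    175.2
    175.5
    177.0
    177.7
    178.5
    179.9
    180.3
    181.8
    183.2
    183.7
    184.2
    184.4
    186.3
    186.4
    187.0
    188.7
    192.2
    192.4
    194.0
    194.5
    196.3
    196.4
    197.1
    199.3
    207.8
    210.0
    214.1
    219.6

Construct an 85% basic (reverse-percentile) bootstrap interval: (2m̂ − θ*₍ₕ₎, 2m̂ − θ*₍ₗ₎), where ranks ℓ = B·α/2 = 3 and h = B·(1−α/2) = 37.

Percentile endpoints at ranks 3 and 37: θ*₍3₎ = 161.9, θ*₍37₎ = 207.8.
Basic interval reflects these around m̂:
  lower = 2 × 179.2 − 207.8 = 150.6
  upper = 2 × 179.2 − 161.9 = 196.5

(150.6, 196.5)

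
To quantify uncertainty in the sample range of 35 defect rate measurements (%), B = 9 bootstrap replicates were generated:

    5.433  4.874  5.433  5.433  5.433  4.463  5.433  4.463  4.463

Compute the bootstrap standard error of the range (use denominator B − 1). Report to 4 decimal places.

Bootstrap SE is the standard deviation of the 9 replicate ranges.
Mean of replicates: (5.433 + 4.874 + 5.433 + 5.433 + 5.433 + 4.463 + 5.433 + 4.463 + 4.463) / 9 = 45.42800 / 9 = 5.04756
Sum of squared deviations: (+0.38544)² + (−0.17356)² + (+0.38544)² + (+0.38544)² + (+0.38544)² + (−0.58456)² + (+0.38544)² + (−0.58456)² + (−0.58456)² = 1.79807
Variance = 1.79807 / 8 = 0.22476
SE* = √0.22476

SE* = 0.4741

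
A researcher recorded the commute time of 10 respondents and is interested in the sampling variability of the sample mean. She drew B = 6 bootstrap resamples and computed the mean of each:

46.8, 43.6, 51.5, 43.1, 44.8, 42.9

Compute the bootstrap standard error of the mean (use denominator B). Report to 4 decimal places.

SE* = 3.0082

Bootstrap SE is the standard deviation of the 6 replicate means.
Mean of replicates: (46.8 + 43.6 + 51.5 + 43.1 + 44.8 + 42.9) / 6 = 272.70000 / 6 = 45.45000
Sum of squared deviations: (+1.35000)² + (−1.85000)² + (+6.05000)² + (−2.35000)² + (−0.65000)² + (−2.55000)² = 54.29500
Variance = 54.29500 / 6 = 9.04917
SE* = √9.04917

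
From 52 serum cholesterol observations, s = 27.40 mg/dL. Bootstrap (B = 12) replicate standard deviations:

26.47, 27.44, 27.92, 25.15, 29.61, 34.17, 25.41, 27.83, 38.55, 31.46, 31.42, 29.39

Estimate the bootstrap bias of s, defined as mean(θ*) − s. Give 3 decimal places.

mean(θ*) = (26.47 + 27.44 + 27.92 + 25.15 + 29.61 + 34.17 + 25.41 + 27.83 + 38.55 + 31.46 + 31.42 + 29.39) / 12 = 29.5683
bias = 29.5683 − 27.40

bias = +2.168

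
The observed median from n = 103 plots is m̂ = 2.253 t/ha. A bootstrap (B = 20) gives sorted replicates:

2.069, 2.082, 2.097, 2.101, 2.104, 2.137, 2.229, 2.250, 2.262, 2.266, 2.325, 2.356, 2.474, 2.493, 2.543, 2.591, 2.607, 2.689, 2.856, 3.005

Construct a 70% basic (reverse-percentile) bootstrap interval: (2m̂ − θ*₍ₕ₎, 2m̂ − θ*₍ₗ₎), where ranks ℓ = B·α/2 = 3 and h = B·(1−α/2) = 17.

Percentile endpoints at ranks 3 and 17: θ*₍3₎ = 2.097, θ*₍17₎ = 2.607.
Basic interval reflects these around m̂:
  lower = 2 × 2.253 − 2.607 = 1.899
  upper = 2 × 2.253 − 2.097 = 2.409

(1.899, 2.409)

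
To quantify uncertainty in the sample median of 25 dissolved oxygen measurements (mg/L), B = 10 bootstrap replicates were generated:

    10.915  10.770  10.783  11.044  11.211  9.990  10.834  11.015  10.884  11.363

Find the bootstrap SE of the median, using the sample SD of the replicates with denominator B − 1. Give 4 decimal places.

SE* = 0.3659

Bootstrap SE is the standard deviation of the 10 replicate medians.
Mean of replicates: (10.915 + 10.770 + 10.783 + 11.044 + 11.211 + 9.990 + 10.834 + 11.015 + 10.884 + 11.363) / 10 = 108.80900 / 10 = 10.88090
Sum of squared deviations: (+0.03410)² + (−0.11090)² + (−0.09790)² + (+0.16310)² + (+0.33010)² + (−0.89090)² + (−0.04690)² + (+0.13410)² + (+0.00310)² + (+0.48210)² = 1.20493
Variance = 1.20493 / 9 = 0.13388
SE* = √0.13388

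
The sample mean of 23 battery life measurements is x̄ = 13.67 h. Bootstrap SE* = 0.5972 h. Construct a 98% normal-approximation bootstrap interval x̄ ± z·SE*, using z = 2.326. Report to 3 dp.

Margin = 2.326 × 0.5972 = 1.3891
Interval: 13.67 ± 1.3891

(12.281, 15.059)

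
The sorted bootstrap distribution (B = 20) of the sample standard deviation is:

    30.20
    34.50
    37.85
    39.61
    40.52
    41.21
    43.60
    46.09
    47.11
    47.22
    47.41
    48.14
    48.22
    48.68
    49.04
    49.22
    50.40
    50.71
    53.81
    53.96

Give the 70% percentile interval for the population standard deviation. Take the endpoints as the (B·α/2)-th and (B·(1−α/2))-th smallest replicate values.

α = 0.30; lower rank = 20 × 0.150 = 3; upper rank = 20 × 0.850 = 17.
The 3rd smallest replicate is 37.85; the 17th is 50.40.

(37.85, 50.40)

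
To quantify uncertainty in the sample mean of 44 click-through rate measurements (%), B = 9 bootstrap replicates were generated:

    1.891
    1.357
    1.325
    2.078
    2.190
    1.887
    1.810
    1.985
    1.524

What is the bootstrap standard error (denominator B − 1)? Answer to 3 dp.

SE* = 0.311

Bootstrap SE is the standard deviation of the 9 replicate means.
Mean of replicates: (1.891 + 1.357 + 1.325 + 2.078 + 2.190 + 1.887 + 1.810 + 1.985 + 1.524) / 9 = 16.0470 / 9 = 1.7830
Sum of squared deviations: (+0.1080)² + (−0.4260)² + (−0.4580)² + (+0.2950)² + (+0.4070)² + (+0.1040)² + (+0.0270)² + (+0.2020)² + (−0.2590)² = 0.7750
Variance = 0.7750 / 8 = 0.0969
SE* = √0.0969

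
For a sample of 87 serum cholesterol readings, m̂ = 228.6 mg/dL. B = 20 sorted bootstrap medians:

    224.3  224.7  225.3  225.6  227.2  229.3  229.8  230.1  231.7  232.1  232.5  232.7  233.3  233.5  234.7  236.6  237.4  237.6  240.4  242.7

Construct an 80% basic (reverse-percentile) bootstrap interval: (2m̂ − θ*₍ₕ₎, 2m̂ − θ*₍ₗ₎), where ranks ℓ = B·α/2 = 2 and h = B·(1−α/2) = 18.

Percentile endpoints at ranks 2 and 18: θ*₍2₎ = 224.7, θ*₍18₎ = 237.6.
Basic interval reflects these around m̂:
  lower = 2 × 228.6 − 237.6 = 219.6
  upper = 2 × 228.6 − 224.7 = 232.5

(219.6, 232.5)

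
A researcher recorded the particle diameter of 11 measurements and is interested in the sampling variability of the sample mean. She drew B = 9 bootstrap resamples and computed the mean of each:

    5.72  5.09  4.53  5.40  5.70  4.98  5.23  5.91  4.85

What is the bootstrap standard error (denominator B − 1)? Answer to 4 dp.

Bootstrap SE is the standard deviation of the 9 replicate means.
Mean of replicates: (5.72 + 5.09 + 4.53 + 5.40 + 5.70 + 4.98 + 5.23 + 5.91 + 4.85) / 9 = 47.41000 / 9 = 5.26778
Sum of squared deviations: (+0.45222)² + (−0.17778)² + (−0.73778)² + (+0.13222)² + (+0.43222)² + (−0.28778)² + (−0.03778)² + (+0.64222)² + (−0.41778)² = 1.65596
Variance = 1.65596 / 8 = 0.20699
SE* = √0.20699

SE* = 0.4550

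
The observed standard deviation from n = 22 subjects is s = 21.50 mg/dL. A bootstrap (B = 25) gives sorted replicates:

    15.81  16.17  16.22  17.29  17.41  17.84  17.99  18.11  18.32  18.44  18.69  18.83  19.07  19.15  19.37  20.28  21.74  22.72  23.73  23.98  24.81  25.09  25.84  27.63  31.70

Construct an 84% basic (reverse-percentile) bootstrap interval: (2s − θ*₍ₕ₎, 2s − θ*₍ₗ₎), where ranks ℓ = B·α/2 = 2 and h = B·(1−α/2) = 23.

(17.16, 26.83)

Percentile endpoints at ranks 2 and 23: θ*₍2₎ = 16.17, θ*₍23₎ = 25.84.
Basic interval reflects these around s:
  lower = 2 × 21.50 − 25.84 = 17.16
  upper = 2 × 21.50 − 16.17 = 26.83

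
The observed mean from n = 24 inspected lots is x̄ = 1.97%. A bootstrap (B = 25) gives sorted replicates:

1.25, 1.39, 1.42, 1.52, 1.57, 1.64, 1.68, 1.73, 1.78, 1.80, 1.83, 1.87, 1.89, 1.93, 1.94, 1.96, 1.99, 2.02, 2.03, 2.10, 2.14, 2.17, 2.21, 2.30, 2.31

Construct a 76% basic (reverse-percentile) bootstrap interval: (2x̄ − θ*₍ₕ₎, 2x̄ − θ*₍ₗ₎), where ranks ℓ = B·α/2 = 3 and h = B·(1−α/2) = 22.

(1.77, 2.52)

Percentile endpoints at ranks 3 and 22: θ*₍3₎ = 1.42, θ*₍22₎ = 2.17.
Basic interval reflects these around x̄:
  lower = 2 × 1.97 − 2.17 = 1.77
  upper = 2 × 1.97 − 1.42 = 2.52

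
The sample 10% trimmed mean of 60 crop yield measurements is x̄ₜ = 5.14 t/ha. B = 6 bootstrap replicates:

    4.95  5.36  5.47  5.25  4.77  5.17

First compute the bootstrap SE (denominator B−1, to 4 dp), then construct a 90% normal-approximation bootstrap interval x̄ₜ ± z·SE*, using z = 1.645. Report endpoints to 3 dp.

(4.711, 5.569)

Mean of replicates = 5.1617; sum of squared deviations = 0.3405; SE* = √(0.3405/5) = 0.2610
Margin = 1.645 × 0.2610 = 0.4293
Interval: 5.14 ± 0.4293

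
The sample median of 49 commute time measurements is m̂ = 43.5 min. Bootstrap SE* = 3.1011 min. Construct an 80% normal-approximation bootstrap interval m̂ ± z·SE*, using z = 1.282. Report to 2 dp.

Margin = 1.282 × 3.1011 = 3.976
Interval: 43.5 ± 3.976

(39.52, 47.48)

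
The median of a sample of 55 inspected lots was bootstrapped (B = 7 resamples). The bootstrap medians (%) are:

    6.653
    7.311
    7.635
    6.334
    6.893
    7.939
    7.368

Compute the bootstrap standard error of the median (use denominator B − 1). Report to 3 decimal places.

Bootstrap SE is the standard deviation of the 7 replicate medians.
Mean of replicates: (6.653 + 7.311 + 7.635 + 6.334 + 6.893 + 7.939 + 7.368) / 7 = 50.1330 / 7 = 7.1619
Sum of squared deviations: (−0.5089)² + (+0.1491)² + (+0.4731)² + (−0.8279)² + (−0.2689)² + (+0.7771)² + (+0.2061)² = 1.9091
Variance = 1.9091 / 6 = 0.3182
SE* = √0.3182

SE* = 0.564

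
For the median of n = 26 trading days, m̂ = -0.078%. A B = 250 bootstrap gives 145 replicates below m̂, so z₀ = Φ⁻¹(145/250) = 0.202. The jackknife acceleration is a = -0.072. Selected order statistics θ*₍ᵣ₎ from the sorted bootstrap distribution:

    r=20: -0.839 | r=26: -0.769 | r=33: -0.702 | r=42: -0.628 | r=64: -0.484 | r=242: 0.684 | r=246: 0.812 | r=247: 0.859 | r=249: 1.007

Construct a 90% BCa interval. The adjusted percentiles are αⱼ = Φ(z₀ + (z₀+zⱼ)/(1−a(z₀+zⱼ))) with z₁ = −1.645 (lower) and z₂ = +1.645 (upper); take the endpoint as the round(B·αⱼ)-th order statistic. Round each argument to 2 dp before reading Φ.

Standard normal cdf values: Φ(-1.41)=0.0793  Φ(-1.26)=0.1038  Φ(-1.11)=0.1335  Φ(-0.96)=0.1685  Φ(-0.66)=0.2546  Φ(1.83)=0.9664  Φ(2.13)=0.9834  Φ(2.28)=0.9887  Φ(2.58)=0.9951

(-0.839, 0.684)

Lower: z₀ + z₁ = 0.202 + (-1.645) = -1.443; 1 − a(z₀+z₁) = 1 − (-0.072)(-1.443) = 0.8961; argument = 0.202 + (-1.443)/0.8961 = -1.4083 → -1.41.
α₁ = Φ(-1.41) = 0.0793; rank = round(250 × 0.0793) = 20; θ*₍20₎ = -0.839.
Upper: z₀ + z₂ = 1.847; 1 − a(z₀+z₂) = 1.1330; argument = 1.8322 → 1.83; α₂ = 0.9664; rank = 242; θ*₍242₎ = 0.684.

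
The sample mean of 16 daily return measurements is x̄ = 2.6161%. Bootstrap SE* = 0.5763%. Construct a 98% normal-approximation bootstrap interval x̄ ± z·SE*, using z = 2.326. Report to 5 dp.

(1.27563, 3.95657)

Margin = 2.326 × 0.5763 = 1.340474
Interval: 2.6161 ± 1.340474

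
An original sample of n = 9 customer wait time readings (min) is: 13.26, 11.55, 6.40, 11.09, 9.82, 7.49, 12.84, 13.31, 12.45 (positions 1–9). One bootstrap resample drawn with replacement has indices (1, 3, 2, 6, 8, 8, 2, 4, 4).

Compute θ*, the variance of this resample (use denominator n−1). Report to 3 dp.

Resample values: 13.26, 6.40, 11.55, 7.49, 13.31, 13.31, 11.55, 11.09, 11.09.
Mean = 11.0056; sum of squared deviations = 49.8808
s² = 49.8808 / 8 = 6.2351

θ* = 6.235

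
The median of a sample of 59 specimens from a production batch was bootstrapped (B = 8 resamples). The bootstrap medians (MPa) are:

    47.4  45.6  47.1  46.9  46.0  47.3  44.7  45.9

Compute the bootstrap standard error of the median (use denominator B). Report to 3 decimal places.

Bootstrap SE is the standard deviation of the 8 replicate medians.
Mean of replicates: (47.4 + 45.6 + 47.1 + 46.9 + 46.0 + 47.3 + 44.7 + 45.9) / 8 = 370.9000 / 8 = 46.3625
Sum of squared deviations: (+1.0375)² + (−0.7625)² + (+0.7375)² + (+0.5375)² + (−0.3625)² + (+0.9375)² + (−1.6625)² + (−0.4625)² = 6.4787
Variance = 6.4787 / 8 = 0.8098
SE* = √0.8098

SE* = 0.900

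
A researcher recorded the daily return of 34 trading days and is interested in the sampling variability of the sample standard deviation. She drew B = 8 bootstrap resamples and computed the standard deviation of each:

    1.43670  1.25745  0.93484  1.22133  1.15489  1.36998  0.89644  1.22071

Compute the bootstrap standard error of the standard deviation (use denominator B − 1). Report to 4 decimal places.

SE* = 0.1898

Bootstrap SE is the standard deviation of the 8 replicate standard deviations.
Mean of replicates: (1.43670 + 1.25745 + 0.93484 + 1.22133 + 1.15489 + 1.36998 + 0.89644 + 1.22071) / 8 = 9.492340 / 8 = 1.186543
Sum of squared deviations: (+0.250158)² + (+0.070907)² + (−0.251703)² + (+0.034787)² + (−0.031653)² + (+0.183437)² + (−0.290103)² + (+0.034167)² = 0.252149
Variance = 0.252149 / 7 = 0.036021
SE* = √0.036021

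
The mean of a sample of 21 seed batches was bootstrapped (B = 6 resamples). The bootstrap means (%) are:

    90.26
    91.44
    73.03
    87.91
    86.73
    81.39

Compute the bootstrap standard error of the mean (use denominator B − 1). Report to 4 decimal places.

Bootstrap SE is the standard deviation of the 6 replicate means.
Mean of replicates: (90.26 + 91.44 + 73.03 + 87.91 + 86.73 + 81.39) / 6 = 510.76000 / 6 = 85.12667
Sum of squared deviations: (+5.13333)² + (+6.31333)² + (−12.09667)² + (+2.78333)² + (+1.60333)² + (−3.73667)² = 236.81893
Variance = 236.81893 / 5 = 47.36379
SE* = √47.36379

SE* = 6.8821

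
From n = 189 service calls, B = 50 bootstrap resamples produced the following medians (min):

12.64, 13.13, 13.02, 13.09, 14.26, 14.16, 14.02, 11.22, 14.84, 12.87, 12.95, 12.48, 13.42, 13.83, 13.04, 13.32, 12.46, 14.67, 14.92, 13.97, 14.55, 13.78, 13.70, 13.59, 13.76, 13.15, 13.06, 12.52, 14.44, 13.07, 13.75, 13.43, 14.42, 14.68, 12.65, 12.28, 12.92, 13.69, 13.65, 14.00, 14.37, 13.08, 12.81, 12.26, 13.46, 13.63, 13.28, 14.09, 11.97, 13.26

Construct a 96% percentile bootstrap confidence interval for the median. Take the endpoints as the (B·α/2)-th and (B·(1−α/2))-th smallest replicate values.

(11.22, 14.84)

Sorted replicates: 11.22, 11.97, 12.26, 12.28, 12.46, 12.48, 12.52, 12.64, 12.65, 12.81, 12.87, 12.92, 12.95, 13.02, 13.04, 13.06, 13.07, 13.08, 13.09, 13.13, 13.15, 13.26, 13.28, 13.32, 13.42, 13.43, 13.46, 13.59, 13.63, 13.65, 13.69, 13.70, 13.75, 13.76, 13.78, 13.83, 13.97, 14.00, 14.02, 14.09, 14.16, 14.26, 14.37, 14.42, 14.44, 14.55, 14.67, 14.68, 14.84, 14.92
α = 0.04; lower rank = 50 × 0.020 = 1; upper rank = 50 × 0.980 = 49.
The 1st smallest replicate is 11.22; the 49th is 14.84.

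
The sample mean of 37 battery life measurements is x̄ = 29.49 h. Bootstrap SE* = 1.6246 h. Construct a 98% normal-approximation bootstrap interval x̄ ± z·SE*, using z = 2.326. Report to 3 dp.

(25.711, 33.269)

Margin = 2.326 × 1.6246 = 3.7788
Interval: 29.49 ± 3.7788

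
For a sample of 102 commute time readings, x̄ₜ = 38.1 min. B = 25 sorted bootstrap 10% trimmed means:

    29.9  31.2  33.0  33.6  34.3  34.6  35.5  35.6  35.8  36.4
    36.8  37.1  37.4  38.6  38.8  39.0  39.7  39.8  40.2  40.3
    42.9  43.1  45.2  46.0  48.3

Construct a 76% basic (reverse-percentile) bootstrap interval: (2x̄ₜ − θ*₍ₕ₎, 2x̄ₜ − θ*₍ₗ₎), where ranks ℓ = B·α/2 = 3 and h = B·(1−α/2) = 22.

(33.1, 43.2)

Percentile endpoints at ranks 3 and 22: θ*₍3₎ = 33.0, θ*₍22₎ = 43.1.
Basic interval reflects these around x̄ₜ:
  lower = 2 × 38.1 − 43.1 = 33.1
  upper = 2 × 38.1 − 33.0 = 43.2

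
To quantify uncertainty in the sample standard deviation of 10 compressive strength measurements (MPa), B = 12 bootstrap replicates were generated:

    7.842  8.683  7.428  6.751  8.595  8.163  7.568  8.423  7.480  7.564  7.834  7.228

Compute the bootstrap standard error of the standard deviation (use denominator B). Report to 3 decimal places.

SE* = 0.556

Bootstrap SE is the standard deviation of the 12 replicate standard deviations.
Mean of replicates: (7.842 + 8.683 + 7.428 + 6.751 + 8.595 + 8.163 + 7.568 + 8.423 + 7.480 + 7.564 + 7.834 + 7.228) / 12 = 93.5590 / 12 = 7.7966
Sum of squared deviations: (+0.0454)² + (+0.8864)² + (−0.3686)² + (−1.0456)² + (+0.7984)² + (+0.3664)² + (−0.2286)² + (+0.6264)² + (−0.3166)² + (−0.2326)² + (+0.0374)² + (−0.5686)² = 3.7123
Variance = 3.7123 / 12 = 0.3094
SE* = √0.3094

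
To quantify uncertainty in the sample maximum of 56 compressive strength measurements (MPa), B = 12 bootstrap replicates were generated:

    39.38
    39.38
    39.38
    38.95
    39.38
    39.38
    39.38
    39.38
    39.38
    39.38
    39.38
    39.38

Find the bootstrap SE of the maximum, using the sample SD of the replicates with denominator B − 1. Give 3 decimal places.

Bootstrap SE is the standard deviation of the 12 replicate maximums.
Mean of replicates: (39.38 + 39.38 + 39.38 + 38.95 + 39.38 + 39.38 + 39.38 + 39.38 + 39.38 + 39.38 + 39.38 + 39.38) / 12 = 472.1300 / 12 = 39.3442
Sum of squared deviations: (+0.0358)² + (+0.0358)² + (+0.0358)² + (−0.3942)² + (+0.0358)² + (+0.0358)² + (+0.0358)² + (+0.0358)² + (+0.0358)² + (+0.0358)² + (+0.0358)² + (+0.0358)² = 0.1695
Variance = 0.1695 / 11 = 0.0154
SE* = √0.0154

SE* = 0.124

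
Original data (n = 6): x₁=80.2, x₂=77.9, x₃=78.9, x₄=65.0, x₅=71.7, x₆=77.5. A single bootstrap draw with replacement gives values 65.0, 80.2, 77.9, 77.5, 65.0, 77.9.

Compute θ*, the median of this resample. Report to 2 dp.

Sorted: 65.0, 65.0, 77.5, 77.9, 77.9, 80.2
Median = average of the two middle values = 77.70

θ* = 77.70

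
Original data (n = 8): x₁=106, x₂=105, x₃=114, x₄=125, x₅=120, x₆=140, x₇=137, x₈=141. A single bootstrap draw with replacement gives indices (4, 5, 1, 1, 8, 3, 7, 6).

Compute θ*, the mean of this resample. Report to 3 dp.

θ* = 123.625

Resample values: 125, 120, 106, 106, 141, 114, 137, 140.
Mean = (125 + 120 + 106 + 106 + 141 + 114 + 137 + 140) / 8 = 989.0 / 8 = 123.625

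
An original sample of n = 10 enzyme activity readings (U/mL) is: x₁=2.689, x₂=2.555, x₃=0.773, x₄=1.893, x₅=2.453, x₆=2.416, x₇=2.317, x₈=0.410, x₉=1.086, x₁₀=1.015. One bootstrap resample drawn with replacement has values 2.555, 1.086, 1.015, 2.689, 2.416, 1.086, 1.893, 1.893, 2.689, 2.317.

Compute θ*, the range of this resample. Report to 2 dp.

Range = 2.689 − 1.015 = 1.67

θ* = 1.67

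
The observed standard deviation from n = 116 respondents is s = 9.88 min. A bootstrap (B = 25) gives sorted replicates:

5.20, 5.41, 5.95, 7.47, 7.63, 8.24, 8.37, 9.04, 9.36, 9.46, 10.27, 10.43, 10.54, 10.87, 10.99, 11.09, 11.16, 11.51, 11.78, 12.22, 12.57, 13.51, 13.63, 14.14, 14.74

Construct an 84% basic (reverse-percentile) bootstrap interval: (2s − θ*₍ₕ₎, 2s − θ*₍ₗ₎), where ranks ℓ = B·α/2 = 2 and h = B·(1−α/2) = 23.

(6.13, 14.35)

Percentile endpoints at ranks 2 and 23: θ*₍2₎ = 5.41, θ*₍23₎ = 13.63.
Basic interval reflects these around s:
  lower = 2 × 9.88 − 13.63 = 6.13
  upper = 2 × 9.88 − 5.41 = 14.35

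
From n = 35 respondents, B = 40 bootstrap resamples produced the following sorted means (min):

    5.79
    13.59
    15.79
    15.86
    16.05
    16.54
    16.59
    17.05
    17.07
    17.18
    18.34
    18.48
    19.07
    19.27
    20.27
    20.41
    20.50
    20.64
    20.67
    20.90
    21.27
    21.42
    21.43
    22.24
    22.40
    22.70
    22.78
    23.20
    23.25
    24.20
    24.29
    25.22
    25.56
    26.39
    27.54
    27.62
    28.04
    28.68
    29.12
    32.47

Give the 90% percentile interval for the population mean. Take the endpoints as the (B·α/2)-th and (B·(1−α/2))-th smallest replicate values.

(13.59, 28.68)

α = 0.10; lower rank = 40 × 0.050 = 2; upper rank = 40 × 0.950 = 38.
The 2nd smallest replicate is 13.59; the 38th is 28.68.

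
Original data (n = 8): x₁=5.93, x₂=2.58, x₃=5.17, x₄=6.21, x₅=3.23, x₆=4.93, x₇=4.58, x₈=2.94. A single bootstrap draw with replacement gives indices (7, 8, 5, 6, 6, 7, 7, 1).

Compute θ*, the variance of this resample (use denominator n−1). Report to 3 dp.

θ* = 0.924

Resample values: 4.58, 2.94, 3.23, 4.93, 4.93, 4.58, 4.58, 5.93.
Mean = 4.4625; sum of squared deviations = 6.4691
s² = 6.4691 / 7 = 0.9242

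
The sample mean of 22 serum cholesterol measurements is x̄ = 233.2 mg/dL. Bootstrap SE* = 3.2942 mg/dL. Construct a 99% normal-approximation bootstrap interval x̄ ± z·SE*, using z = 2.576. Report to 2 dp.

(224.71, 241.69)

Margin = 2.576 × 3.2942 = 8.486
Interval: 233.2 ± 8.486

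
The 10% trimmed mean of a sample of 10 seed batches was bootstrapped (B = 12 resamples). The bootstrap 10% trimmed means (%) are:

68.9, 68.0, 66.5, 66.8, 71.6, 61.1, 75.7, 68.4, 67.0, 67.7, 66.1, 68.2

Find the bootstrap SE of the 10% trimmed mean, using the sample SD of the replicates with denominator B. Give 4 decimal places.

Bootstrap SE is the standard deviation of the 12 replicate 10% trimmed means.
Mean of replicates: (68.9 + 68.0 + 66.5 + 66.8 + 71.6 + 61.1 + 75.7 + 68.4 + 67.0 + 67.7 + 66.1 + 68.2) / 12 = 816.00000 / 12 = 68.00000
Sum of squared deviations: (+0.90000)² + (+0.00000)² + (−1.50000)² + (−1.20000)² + (+3.60000)² + (−6.90000)² + (+7.70000)² + (+0.40000)² + (−1.00000)² + (−0.30000)² + (−1.90000)² + (+0.20000)² = 129.26000
Variance = 129.26000 / 12 = 10.77167
SE* = √10.77167

SE* = 3.2820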